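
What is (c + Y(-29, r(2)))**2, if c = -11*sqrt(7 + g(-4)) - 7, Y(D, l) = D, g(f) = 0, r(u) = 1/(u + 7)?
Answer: 2143 + 792*sqrt(7) ≈ 4238.4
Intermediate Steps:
r(u) = 1/(7 + u)
c = -7 - 11*sqrt(7) (c = -11*sqrt(7 + 0) - 7 = -11*sqrt(7) - 7 = -7 - 11*sqrt(7) ≈ -36.103)
(c + Y(-29, r(2)))**2 = ((-7 - 11*sqrt(7)) - 29)**2 = (-36 - 11*sqrt(7))**2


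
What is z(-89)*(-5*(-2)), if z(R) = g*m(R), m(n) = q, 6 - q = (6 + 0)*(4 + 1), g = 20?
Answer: -4800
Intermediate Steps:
q = -24 (q = 6 - (6 + 0)*(4 + 1) = 6 - 6*5 = 6 - 1*30 = 6 - 30 = -24)
m(n) = -24
z(R) = -480 (z(R) = 20*(-24) = -480)
z(-89)*(-5*(-2)) = -(-2400)*(-2) = -480*10 = -4800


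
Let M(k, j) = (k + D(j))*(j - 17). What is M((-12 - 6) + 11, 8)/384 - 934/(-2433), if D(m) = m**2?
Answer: -296491/311424 ≈ -0.95205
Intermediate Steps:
M(k, j) = (-17 + j)*(k + j**2) (M(k, j) = (k + j**2)*(j - 17) = (k + j**2)*(-17 + j) = (-17 + j)*(k + j**2))
M((-12 - 6) + 11, 8)/384 - 934/(-2433) = (8**3 - 17*((-12 - 6) + 11) - 17*8**2 + 8*((-12 - 6) + 11))/384 - 934/(-2433) = (512 - 17*(-18 + 11) - 17*64 + 8*(-18 + 11))*(1/384) - 934*(-1/2433) = (512 - 17*(-7) - 1088 + 8*(-7))*(1/384) + 934/2433 = (512 + 119 - 1088 - 56)*(1/384) + 934/2433 = -513*1/384 + 934/2433 = -171/128 + 934/2433 = -296491/311424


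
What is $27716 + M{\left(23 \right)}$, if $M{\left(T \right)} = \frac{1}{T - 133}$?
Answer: $\frac{3048759}{110} \approx 27716.0$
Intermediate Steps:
$M{\left(T \right)} = \frac{1}{-133 + T}$
$27716 + M{\left(23 \right)} = 27716 + \frac{1}{-133 + 23} = 27716 + \frac{1}{-110} = 27716 - \frac{1}{110} = \frac{3048759}{110}$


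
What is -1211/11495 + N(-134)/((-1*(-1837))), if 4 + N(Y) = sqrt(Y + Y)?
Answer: -206417/1919665 + 2*I*sqrt(67)/1837 ≈ -0.10753 + 0.0089117*I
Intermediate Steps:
N(Y) = -4 + sqrt(2)*sqrt(Y) (N(Y) = -4 + sqrt(Y + Y) = -4 + sqrt(2*Y) = -4 + sqrt(2)*sqrt(Y))
-1211/11495 + N(-134)/((-1*(-1837))) = -1211/11495 + (-4 + sqrt(2)*sqrt(-134))/((-1*(-1837))) = -1211*1/11495 + (-4 + sqrt(2)*(I*sqrt(134)))/1837 = -1211/11495 + (-4 + 2*I*sqrt(67))*(1/1837) = -1211/11495 + (-4/1837 + 2*I*sqrt(67)/1837) = -206417/1919665 + 2*I*sqrt(67)/1837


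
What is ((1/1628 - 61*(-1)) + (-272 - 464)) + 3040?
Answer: 3850221/1628 ≈ 2365.0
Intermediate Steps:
((1/1628 - 61*(-1)) + (-272 - 464)) + 3040 = ((1/1628 - 1*(-61)) - 736) + 3040 = ((1/1628 + 61) - 736) + 3040 = (99309/1628 - 736) + 3040 = -1098899/1628 + 3040 = 3850221/1628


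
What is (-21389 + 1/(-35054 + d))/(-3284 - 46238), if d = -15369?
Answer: 539248774/1248523903 ≈ 0.43191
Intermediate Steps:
(-21389 + 1/(-35054 + d))/(-3284 - 46238) = (-21389 + 1/(-35054 - 15369))/(-3284 - 46238) = (-21389 + 1/(-50423))/(-49522) = (-21389 - 1/50423)*(-1/49522) = -1078497548/50423*(-1/49522) = 539248774/1248523903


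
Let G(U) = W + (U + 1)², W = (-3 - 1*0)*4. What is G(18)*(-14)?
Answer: -4886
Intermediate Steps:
W = -12 (W = (-3 + 0)*4 = -3*4 = -12)
G(U) = -12 + (1 + U)² (G(U) = -12 + (U + 1)² = -12 + (1 + U)²)
G(18)*(-14) = (-12 + (1 + 18)²)*(-14) = (-12 + 19²)*(-14) = (-12 + 361)*(-14) = 349*(-14) = -4886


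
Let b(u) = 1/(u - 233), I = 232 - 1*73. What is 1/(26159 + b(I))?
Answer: 74/1935765 ≈ 3.8228e-5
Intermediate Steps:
I = 159 (I = 232 - 73 = 159)
b(u) = 1/(-233 + u)
1/(26159 + b(I)) = 1/(26159 + 1/(-233 + 159)) = 1/(26159 + 1/(-74)) = 1/(26159 - 1/74) = 1/(1935765/74) = 74/1935765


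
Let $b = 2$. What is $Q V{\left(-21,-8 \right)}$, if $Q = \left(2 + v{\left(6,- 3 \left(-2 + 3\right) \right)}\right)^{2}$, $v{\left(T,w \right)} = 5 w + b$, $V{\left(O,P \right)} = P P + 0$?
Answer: $7744$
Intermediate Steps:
$V{\left(O,P \right)} = P^{2}$ ($V{\left(O,P \right)} = P^{2} + 0 = P^{2}$)
$v{\left(T,w \right)} = 2 + 5 w$ ($v{\left(T,w \right)} = 5 w + 2 = 2 + 5 w$)
$Q = 121$ ($Q = \left(2 + \left(2 + 5 \left(- 3 \left(-2 + 3\right)\right)\right)\right)^{2} = \left(2 + \left(2 + 5 \left(\left(-3\right) 1\right)\right)\right)^{2} = \left(2 + \left(2 + 5 \left(-3\right)\right)\right)^{2} = \left(2 + \left(2 - 15\right)\right)^{2} = \left(2 - 13\right)^{2} = \left(-11\right)^{2} = 121$)
$Q V{\left(-21,-8 \right)} = 121 \left(-8\right)^{2} = 121 \cdot 64 = 7744$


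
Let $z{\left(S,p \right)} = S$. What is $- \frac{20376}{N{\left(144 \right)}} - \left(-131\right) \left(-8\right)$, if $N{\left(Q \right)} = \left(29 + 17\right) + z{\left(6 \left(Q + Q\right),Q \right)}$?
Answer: $- \frac{939764}{887} \approx -1059.5$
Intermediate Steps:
$N{\left(Q \right)} = 46 + 12 Q$ ($N{\left(Q \right)} = \left(29 + 17\right) + 6 \left(Q + Q\right) = 46 + 6 \cdot 2 Q = 46 + 12 Q$)
$- \frac{20376}{N{\left(144 \right)}} - \left(-131\right) \left(-8\right) = - \frac{20376}{46 + 12 \cdot 144} - \left(-131\right) \left(-8\right) = - \frac{20376}{46 + 1728} - 1048 = - \frac{20376}{1774} - 1048 = \left(-20376\right) \frac{1}{1774} - 1048 = - \frac{10188}{887} - 1048 = - \frac{939764}{887}$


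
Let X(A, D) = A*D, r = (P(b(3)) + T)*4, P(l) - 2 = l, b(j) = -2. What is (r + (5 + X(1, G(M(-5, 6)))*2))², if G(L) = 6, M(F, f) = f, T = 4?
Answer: 1089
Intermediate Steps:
P(l) = 2 + l
r = 16 (r = ((2 - 2) + 4)*4 = (0 + 4)*4 = 4*4 = 16)
(r + (5 + X(1, G(M(-5, 6)))*2))² = (16 + (5 + (1*6)*2))² = (16 + (5 + 6*2))² = (16 + (5 + 12))² = (16 + 17)² = 33² = 1089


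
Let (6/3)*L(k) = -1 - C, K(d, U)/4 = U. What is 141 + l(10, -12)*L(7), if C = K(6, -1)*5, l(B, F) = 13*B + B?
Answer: 1471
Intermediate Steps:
K(d, U) = 4*U
l(B, F) = 14*B
C = -20 (C = (4*(-1))*5 = -4*5 = -20)
L(k) = 19/2 (L(k) = (-1 - 1*(-20))/2 = (-1 + 20)/2 = (½)*19 = 19/2)
141 + l(10, -12)*L(7) = 141 + (14*10)*(19/2) = 141 + 140*(19/2) = 141 + 1330 = 1471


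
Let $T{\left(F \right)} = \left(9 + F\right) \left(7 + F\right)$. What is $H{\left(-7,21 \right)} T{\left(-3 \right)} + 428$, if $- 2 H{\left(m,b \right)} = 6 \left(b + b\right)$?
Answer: $-2596$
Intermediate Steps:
$T{\left(F \right)} = \left(7 + F\right) \left(9 + F\right)$
$H{\left(m,b \right)} = - 6 b$ ($H{\left(m,b \right)} = - \frac{6 \left(b + b\right)}{2} = - \frac{6 \cdot 2 b}{2} = - \frac{12 b}{2} = - 6 b$)
$H{\left(-7,21 \right)} T{\left(-3 \right)} + 428 = \left(-6\right) 21 \left(63 + \left(-3\right)^{2} + 16 \left(-3\right)\right) + 428 = - 126 \left(63 + 9 - 48\right) + 428 = \left(-126\right) 24 + 428 = -3024 + 428 = -2596$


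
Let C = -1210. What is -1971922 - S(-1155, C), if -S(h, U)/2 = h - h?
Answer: -1971922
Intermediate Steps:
S(h, U) = 0 (S(h, U) = -2*(h - h) = -2*0 = 0)
-1971922 - S(-1155, C) = -1971922 - 1*0 = -1971922 + 0 = -1971922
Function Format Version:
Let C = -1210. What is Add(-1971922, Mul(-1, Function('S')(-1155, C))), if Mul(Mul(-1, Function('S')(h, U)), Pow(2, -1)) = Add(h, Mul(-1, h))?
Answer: -1971922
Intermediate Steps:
Function('S')(h, U) = 0 (Function('S')(h, U) = Mul(-2, Add(h, Mul(-1, h))) = Mul(-2, 0) = 0)
Add(-1971922, Mul(-1, Function('S')(-1155, C))) = Add(-1971922, Mul(-1, 0)) = Add(-1971922, 0) = -1971922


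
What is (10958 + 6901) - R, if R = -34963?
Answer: 52822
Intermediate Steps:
(10958 + 6901) - R = (10958 + 6901) - 1*(-34963) = 17859 + 34963 = 52822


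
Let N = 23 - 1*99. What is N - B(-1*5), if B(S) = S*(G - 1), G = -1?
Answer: -86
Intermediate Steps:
B(S) = -2*S (B(S) = S*(-1 - 1) = S*(-2) = -2*S)
N = -76 (N = 23 - 99 = -76)
N - B(-1*5) = -76 - (-2)*(-1*5) = -76 - (-2)*(-5) = -76 - 1*10 = -76 - 10 = -86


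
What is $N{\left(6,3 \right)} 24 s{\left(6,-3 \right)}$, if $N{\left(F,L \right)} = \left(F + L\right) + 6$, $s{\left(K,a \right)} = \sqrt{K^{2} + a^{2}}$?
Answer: $1080 \sqrt{5} \approx 2415.0$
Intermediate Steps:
$N{\left(F,L \right)} = 6 + F + L$
$N{\left(6,3 \right)} 24 s{\left(6,-3 \right)} = \left(6 + 6 + 3\right) 24 \sqrt{6^{2} + \left(-3\right)^{2}} = 15 \cdot 24 \sqrt{36 + 9} = 360 \sqrt{45} = 360 \cdot 3 \sqrt{5} = 1080 \sqrt{5}$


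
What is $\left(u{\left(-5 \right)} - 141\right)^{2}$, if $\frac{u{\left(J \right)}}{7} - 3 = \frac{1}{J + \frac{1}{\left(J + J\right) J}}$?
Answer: $\frac{913852900}{62001} \approx 14739.0$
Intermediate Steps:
$u{\left(J \right)} = 21 + \frac{7}{J + \frac{1}{2 J^{2}}}$ ($u{\left(J \right)} = 21 + \frac{7}{J + \frac{1}{\left(J + J\right) J}} = 21 + \frac{7}{J + \frac{1}{2 J J}} = 21 + \frac{7}{J + \frac{\frac{1}{2} \frac{1}{J}}{J}} = 21 + \frac{7}{J + \frac{1}{2 J^{2}}}$)
$\left(u{\left(-5 \right)} - 141\right)^{2} = \left(\frac{7 \left(3 + 2 \left(-5\right)^{2} + 6 \left(-5\right)^{3}\right)}{1 + 2 \left(-5\right)^{3}} - 141\right)^{2} = \left(\frac{7 \left(3 + 2 \cdot 25 + 6 \left(-125\right)\right)}{1 + 2 \left(-125\right)} - 141\right)^{2} = \left(\frac{7 \left(3 + 50 - 750\right)}{1 - 250} - 141\right)^{2} = \left(7 \frac{1}{-249} \left(-697\right) - 141\right)^{2} = \left(7 \left(- \frac{1}{249}\right) \left(-697\right) - 141\right)^{2} = \left(\frac{4879}{249} - 141\right)^{2} = \left(- \frac{30230}{249}\right)^{2} = \frac{913852900}{62001}$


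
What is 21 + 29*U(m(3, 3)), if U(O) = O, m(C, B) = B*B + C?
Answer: 369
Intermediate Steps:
m(C, B) = C + B**2 (m(C, B) = B**2 + C = C + B**2)
21 + 29*U(m(3, 3)) = 21 + 29*(3 + 3**2) = 21 + 29*(3 + 9) = 21 + 29*12 = 21 + 348 = 369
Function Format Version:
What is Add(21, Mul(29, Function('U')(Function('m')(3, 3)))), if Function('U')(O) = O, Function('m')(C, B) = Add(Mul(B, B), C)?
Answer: 369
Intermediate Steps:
Function('m')(C, B) = Add(C, Pow(B, 2)) (Function('m')(C, B) = Add(Pow(B, 2), C) = Add(C, Pow(B, 2)))
Add(21, Mul(29, Function('U')(Function('m')(3, 3)))) = Add(21, Mul(29, Add(3, Pow(3, 2)))) = Add(21, Mul(29, Add(3, 9))) = Add(21, Mul(29, 12)) = Add(21, 348) = 369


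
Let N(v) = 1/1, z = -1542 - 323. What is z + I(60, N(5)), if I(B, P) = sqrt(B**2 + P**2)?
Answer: -1865 + sqrt(3601) ≈ -1805.0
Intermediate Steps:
z = -1865
N(v) = 1
z + I(60, N(5)) = -1865 + sqrt(60**2 + 1**2) = -1865 + sqrt(3600 + 1) = -1865 + sqrt(3601)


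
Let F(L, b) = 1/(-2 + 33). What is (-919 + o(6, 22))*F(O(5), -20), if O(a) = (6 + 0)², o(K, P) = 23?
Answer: -896/31 ≈ -28.903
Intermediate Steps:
O(a) = 36 (O(a) = 6² = 36)
F(L, b) = 1/31
(-919 + o(6, 22))*F(O(5), -20) = (-919 + 23)*(1/31) = -896*1/31 = -896/31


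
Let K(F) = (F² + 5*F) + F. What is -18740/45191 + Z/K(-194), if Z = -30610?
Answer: -1033390895/824103076 ≈ -1.2540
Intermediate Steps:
K(F) = F² + 6*F
-18740/45191 + Z/K(-194) = -18740/45191 - 30610*(-1/(194*(6 - 194))) = -18740*1/45191 - 30610/((-194*(-188))) = -18740/45191 - 30610/36472 = -18740/45191 - 30610*1/36472 = -18740/45191 - 15305/18236 = -1033390895/824103076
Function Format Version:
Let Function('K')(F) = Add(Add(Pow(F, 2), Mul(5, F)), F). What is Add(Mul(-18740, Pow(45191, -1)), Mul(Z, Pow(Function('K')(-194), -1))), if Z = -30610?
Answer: Rational(-1033390895, 824103076) ≈ -1.2540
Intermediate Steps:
Function('K')(F) = Add(Pow(F, 2), Mul(6, F))
Add(Mul(-18740, Pow(45191, -1)), Mul(Z, Pow(Function('K')(-194), -1))) = Add(Mul(-18740, Pow(45191, -1)), Mul(-30610, Pow(Mul(-194, Add(6, -194)), -1))) = Add(Mul(-18740, Rational(1, 45191)), Mul(-30610, Pow(Mul(-194, -188), -1))) = Add(Rational(-18740, 45191), Mul(-30610, Pow(36472, -1))) = Add(Rational(-18740, 45191), Mul(-30610, Rational(1, 36472))) = Add(Rational(-18740, 45191), Rational(-15305, 18236)) = Rational(-1033390895, 824103076)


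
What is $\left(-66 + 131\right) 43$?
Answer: $2795$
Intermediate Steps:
$\left(-66 + 131\right) 43 = 65 \cdot 43 = 2795$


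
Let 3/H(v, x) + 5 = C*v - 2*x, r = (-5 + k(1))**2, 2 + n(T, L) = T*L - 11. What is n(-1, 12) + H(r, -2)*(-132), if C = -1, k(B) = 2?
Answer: 73/5 ≈ 14.600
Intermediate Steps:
n(T, L) = -13 + L*T (n(T, L) = -2 + (T*L - 11) = -2 + (L*T - 11) = -2 + (-11 + L*T) = -13 + L*T)
r = 9 (r = (-5 + 2)**2 = (-3)**2 = 9)
H(v, x) = 3/(-5 - v - 2*x) (H(v, x) = 3/(-5 + (-v - 2*x)) = 3/(-5 - v - 2*x))
n(-1, 12) + H(r, -2)*(-132) = (-13 + 12*(-1)) - 3/(5 + 9 + 2*(-2))*(-132) = (-13 - 12) - 3/(5 + 9 - 4)*(-132) = -25 - 3/10*(-132) = -25 + 198/5 = 73/5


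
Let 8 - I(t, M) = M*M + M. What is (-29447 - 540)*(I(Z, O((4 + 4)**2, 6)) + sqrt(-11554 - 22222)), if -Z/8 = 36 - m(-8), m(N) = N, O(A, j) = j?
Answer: 1019558 - 119948*I*sqrt(2111) ≈ 1.0196e+6 - 5.5111e+6*I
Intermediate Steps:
Z = -352 (Z = -8*(36 - 1*(-8)) = -8*(36 + 8) = -8*44 = -352)
I(t, M) = 8 - M - M**2 (I(t, M) = 8 - (M*M + M) = 8 - (M**2 + M) = 8 - (M + M**2) = 8 + (-M - M**2) = 8 - M - M**2)
(-29447 - 540)*(I(Z, O((4 + 4)**2, 6)) + sqrt(-11554 - 22222)) = (-29447 - 540)*((8 - 1*6 - 1*6**2) + sqrt(-11554 - 22222)) = -29987*((8 - 6 - 1*36) + sqrt(-33776)) = -29987*((8 - 6 - 36) + 4*I*sqrt(2111)) = -29987*(-34 + 4*I*sqrt(2111)) = 1019558 - 119948*I*sqrt(2111)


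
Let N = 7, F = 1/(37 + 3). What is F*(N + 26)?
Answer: 33/40 ≈ 0.82500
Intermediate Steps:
F = 1/40 ≈ 0.025000
F*(N + 26) = (7 + 26)/40 = (1/40)*33 = 33/40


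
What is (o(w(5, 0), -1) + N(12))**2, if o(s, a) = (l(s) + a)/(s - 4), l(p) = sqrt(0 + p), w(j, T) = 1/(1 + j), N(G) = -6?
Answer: (132 + sqrt(6))**2/529 ≈ 34.171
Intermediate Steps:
l(p) = sqrt(p)
o(s, a) = (a + sqrt(s))/(-4 + s) (o(s, a) = (sqrt(s) + a)/(s - 4) = (a + sqrt(s))/(-4 + s))
(o(w(5, 0), -1) + N(12))**2 = ((-1 + sqrt(1/(1 + 5)))/(-4 + 1/(1 + 5)) - 6)**2 = ((-1 + sqrt(1/6))/(-4 + 1/6) - 6)**2 = ((-1 + sqrt(6)/6)/(-23/6) - 6)**2 = (-6*(-1 + sqrt(6)/6)/23 - 6)**2 = ((6/23 - sqrt(6)/23) - 6)**2 = (-132/23 - sqrt(6)/23)**2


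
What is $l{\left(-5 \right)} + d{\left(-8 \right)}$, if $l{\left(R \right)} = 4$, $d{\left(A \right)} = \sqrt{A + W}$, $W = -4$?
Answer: $4 + 2 i \sqrt{3} \approx 4.0 + 3.4641 i$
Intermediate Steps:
$d{\left(A \right)} = \sqrt{-4 + A}$ ($d{\left(A \right)} = \sqrt{A - 4} = \sqrt{-4 + A}$)
$l{\left(-5 \right)} + d{\left(-8 \right)} = 4 + \sqrt{-4 - 8} = 4 + \sqrt{-12} = 4 + 2 i \sqrt{3}$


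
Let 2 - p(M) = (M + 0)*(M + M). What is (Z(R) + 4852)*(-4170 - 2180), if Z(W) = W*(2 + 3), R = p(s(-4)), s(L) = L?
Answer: -29857700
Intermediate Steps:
p(M) = 2 - 2*M² (p(M) = 2 - (M + 0)*(M + M) = 2 - M*2*M = 2 - 2*M²)
R = -30 (R = 2 - 2*(-4)² = 2 - 2*16 = 2 - 32 = -30)
Z(W) = 5*W (Z(W) = W*5 = 5*W)
(Z(R) + 4852)*(-4170 - 2180) = (5*(-30) + 4852)*(-4170 - 2180) = (-150 + 4852)*(-6350) = 4702*(-6350) = -29857700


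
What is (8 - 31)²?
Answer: 529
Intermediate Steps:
(8 - 31)² = (-23)² = 529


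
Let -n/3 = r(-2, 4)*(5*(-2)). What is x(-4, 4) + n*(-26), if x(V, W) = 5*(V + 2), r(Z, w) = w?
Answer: -3130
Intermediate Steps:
x(V, W) = 10 + 5*V (x(V, W) = 5*(2 + V) = 10 + 5*V)
n = 120 (n = -12*5*(-2) = -12*(-10) = -3*(-40) = 120)
x(-4, 4) + n*(-26) = (10 + 5*(-4)) + 120*(-26) = (10 - 20) - 3120 = -10 - 3120 = -3130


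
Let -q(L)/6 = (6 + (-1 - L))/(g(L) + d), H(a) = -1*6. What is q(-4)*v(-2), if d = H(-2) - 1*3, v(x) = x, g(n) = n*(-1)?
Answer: -108/5 ≈ -21.600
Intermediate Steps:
g(n) = -n
H(a) = -6
d = -9 (d = -6 - 1*3 = -6 - 3 = -9)
q(L) = -6*(5 - L)/(-9 - L) (q(L) = -6*(6 + (-1 - L))/(-L - 9) = -6*(5 - L)/(-9 - L))
q(-4)*v(-2) = (6*(5 - 1*(-4))/(9 - 4))*(-2) = (6*(5 + 4)/5)*(-2) = (6*(⅕)*9)*(-2) = (54/5)*(-2) = -108/5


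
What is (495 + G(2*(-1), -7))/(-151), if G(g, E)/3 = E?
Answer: -474/151 ≈ -3.1391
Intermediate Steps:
G(g, E) = 3*E
(495 + G(2*(-1), -7))/(-151) = (495 + 3*(-7))/(-151) = (495 - 21)*(-1/151) = 474*(-1/151) = -474/151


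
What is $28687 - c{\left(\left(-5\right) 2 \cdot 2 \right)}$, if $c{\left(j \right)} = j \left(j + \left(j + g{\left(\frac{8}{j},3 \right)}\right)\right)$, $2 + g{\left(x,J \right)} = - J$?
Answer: $27787$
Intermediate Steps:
$g{\left(x,J \right)} = -2 - J$
$c{\left(j \right)} = j \left(-5 + 2 j\right)$ ($c{\left(j \right)} = j \left(j + \left(j - 5\right)\right) = j \left(j + \left(-5 + j\right)\right) = j \left(-5 + 2 j\right)$)
$28687 - c{\left(\left(-5\right) 2 \cdot 2 \right)} = 28687 - \left(-5\right) 2 \cdot 2 \left(-5 + 2 \left(-5\right) 2 \cdot 2\right) = 28687 - \left(-10\right) 2 \left(-5 + 2 \left(\left(-10\right) 2\right)\right) = 28687 - - 20 \left(-5 + 2 \left(-20\right)\right) = 28687 - - 20 \left(-5 - 40\right) = 28687 - \left(-20\right) \left(-45\right) = 28687 - 900 = 27787$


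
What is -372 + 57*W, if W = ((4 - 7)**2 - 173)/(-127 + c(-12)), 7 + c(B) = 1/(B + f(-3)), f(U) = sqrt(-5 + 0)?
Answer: -269902516/892887 - 3116*I*sqrt(5)/892887 ≈ -302.28 - 0.0078034*I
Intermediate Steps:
f(U) = I*sqrt(5) (f(U) = sqrt(-5) = I*sqrt(5))
c(B) = -7 + 1/(B + I*sqrt(5))
W = -164/(-127 + (85 - 7*I*sqrt(5))/(-12 + I*sqrt(5))) (W = ((4 - 7)**2 - 173)/(-127 + (1 - 7*(-12) - 7*I*sqrt(5))/(-12 + I*sqrt(5))) = ((-3)**2 - 173)/(-127 + (1 + 84 - 7*I*sqrt(5))/(-12 + I*sqrt(5))) = (9 - 173)/(-127 + (85 - 7*I*sqrt(5))/(-12 + I*sqrt(5))) = -164/(-127 + (85 - 7*I*sqrt(5))/(-12 + I*sqrt(5))) ≈ 1.2231 - 0.0001369*I)
-372 + 57*W = -372 + 57*(3276392/2678661 - 164*I*sqrt(5)/2678661) = -372 + (62251448/892887 - 3116*I*sqrt(5)/892887) = -269902516/892887 - 3116*I*sqrt(5)/892887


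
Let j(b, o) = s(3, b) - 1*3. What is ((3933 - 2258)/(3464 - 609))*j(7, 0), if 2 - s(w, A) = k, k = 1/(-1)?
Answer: 0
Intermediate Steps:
k = -1
s(w, A) = 3 (s(w, A) = 2 - 1*(-1) = 2 + 1 = 3)
j(b, o) = 0 (j(b, o) = 3 - 1*3 = 3 - 3 = 0)
((3933 - 2258)/(3464 - 609))*j(7, 0) = ((3933 - 2258)/(3464 - 609))*0 = (1675/2855)*0 = (1675*(1/2855))*0 = (335/571)*0 = 0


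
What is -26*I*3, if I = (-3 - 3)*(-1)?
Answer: -468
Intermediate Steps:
I = 6 (I = -6*(-1) = 6)
-26*I*3 = -26*6*3 = -156*3 = -468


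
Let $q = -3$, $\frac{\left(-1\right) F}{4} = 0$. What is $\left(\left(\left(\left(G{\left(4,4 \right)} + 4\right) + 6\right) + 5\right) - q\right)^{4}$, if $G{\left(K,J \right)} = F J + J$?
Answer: $234256$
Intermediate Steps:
$F = 0$ ($F = \left(-4\right) 0 = 0$)
$G{\left(K,J \right)} = J$ ($G{\left(K,J \right)} = 0 J + J = 0 + J = J$)
$\left(\left(\left(\left(G{\left(4,4 \right)} + 4\right) + 6\right) + 5\right) - q\right)^{4} = \left(\left(\left(\left(4 + 4\right) + 6\right) + 5\right) - -3\right)^{4} = \left(\left(\left(8 + 6\right) + 5\right) + 3\right)^{4} = \left(\left(14 + 5\right) + 3\right)^{4} = \left(19 + 3\right)^{4} = 22^{4} = 234256$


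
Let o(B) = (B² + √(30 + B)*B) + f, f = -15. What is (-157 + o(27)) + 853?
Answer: 1410 + 27*√57 ≈ 1613.8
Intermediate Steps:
o(B) = -15 + B² + B*√(30 + B) (o(B) = (B² + √(30 + B)*B) - 15 = (B² + B*√(30 + B)) - 15 = -15 + B² + B*√(30 + B))
(-157 + o(27)) + 853 = (-157 + (-15 + 27² + 27*√(30 + 27))) + 853 = (-157 + (-15 + 729 + 27*√57)) + 853 = (-157 + (714 + 27*√57)) + 853 = (557 + 27*√57) + 853 = 1410 + 27*√57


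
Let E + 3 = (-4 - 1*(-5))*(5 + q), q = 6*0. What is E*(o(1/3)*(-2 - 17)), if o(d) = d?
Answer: -38/3 ≈ -12.667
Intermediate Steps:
q = 0
E = 2 (E = -3 + (-4 - 1*(-5))*(5 + 0) = -3 + (-4 + 5)*5 = -3 + 1*5 = -3 + 5 = 2)
E*(o(1/3)*(-2 - 17)) = 2*((-2 - 17)/3) = 2*((1/3)*(-19)) = 2*(-19/3) = -38/3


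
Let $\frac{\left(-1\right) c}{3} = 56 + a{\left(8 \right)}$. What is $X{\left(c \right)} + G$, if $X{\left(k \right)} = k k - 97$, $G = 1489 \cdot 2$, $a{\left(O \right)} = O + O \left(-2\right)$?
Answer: $23617$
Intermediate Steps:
$a{\left(O \right)} = - O$ ($a{\left(O \right)} = O - 2 O = - O$)
$c = -144$ ($c = - 3 \left(56 - 8\right) = \left(-3\right) 48 = -144$)
$G = 2978$
$X{\left(k \right)} = -97 + k^{2}$ ($X{\left(k \right)} = k^{2} - 97 = -97 + k^{2}$)
$X{\left(c \right)} + G = \left(-97 + \left(-144\right)^{2}\right) + 2978 = \left(-97 + 20736\right) + 2978 = 20639 + 2978 = 23617$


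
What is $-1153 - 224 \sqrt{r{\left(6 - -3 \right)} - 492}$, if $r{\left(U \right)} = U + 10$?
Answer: $-1153 - 224 i \sqrt{473} \approx -1153.0 - 4871.7 i$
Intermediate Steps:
$r{\left(U \right)} = 10 + U$
$-1153 - 224 \sqrt{r{\left(6 - -3 \right)} - 492} = -1153 - 224 \sqrt{\left(10 + \left(6 - -3\right)\right) - 492} = -1153 - 224 \sqrt{\left(10 + \left(6 + 3\right)\right) - 492} = -1153 - 224 \sqrt{\left(10 + 9\right) - 492} = -1153 - 224 \sqrt{19 - 492} = -1153 - 224 \sqrt{-473} = -1153 - 224 i \sqrt{473}$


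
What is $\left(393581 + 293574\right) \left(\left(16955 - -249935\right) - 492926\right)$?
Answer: $-155321767580$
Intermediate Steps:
$\left(393581 + 293574\right) \left(\left(16955 - -249935\right) - 492926\right) = 687155 \left(\left(16955 + 249935\right) - 492926\right) = 687155 \left(266890 - 492926\right) = 687155 \left(-226036\right) = -155321767580$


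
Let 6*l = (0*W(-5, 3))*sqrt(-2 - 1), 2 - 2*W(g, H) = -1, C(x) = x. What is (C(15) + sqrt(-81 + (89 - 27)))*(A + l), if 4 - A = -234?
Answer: 3570 + 238*I*sqrt(19) ≈ 3570.0 + 1037.4*I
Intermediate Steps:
A = 238 (A = 4 - 1*(-234) = 4 + 234 = 238)
W(g, H) = 3/2 (W(g, H) = 1 - 1/2*(-1) = 1 + 1/2 = 3/2)
l = 0 (l = ((0*(3/2))*sqrt(-2 - 1))/6 = (0*sqrt(-3))/6 = (0*(I*sqrt(3)))/6 = (1/6)*0 = 0)
(C(15) + sqrt(-81 + (89 - 27)))*(A + l) = (15 + sqrt(-81 + (89 - 27)))*(238 + 0) = (15 + sqrt(-81 + 62))*238 = (15 + sqrt(-19))*238 = (15 + I*sqrt(19))*238 = 3570 + 238*I*sqrt(19)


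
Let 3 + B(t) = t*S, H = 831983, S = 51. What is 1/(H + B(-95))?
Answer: 1/827135 ≈ 1.2090e-6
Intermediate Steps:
B(t) = -3 + 51*t (B(t) = -3 + t*51 = -3 + 51*t)
1/(H + B(-95)) = 1/(831983 + (-3 + 51*(-95))) = 1/(831983 + (-3 - 4845)) = 1/(831983 - 4848) = 1/827135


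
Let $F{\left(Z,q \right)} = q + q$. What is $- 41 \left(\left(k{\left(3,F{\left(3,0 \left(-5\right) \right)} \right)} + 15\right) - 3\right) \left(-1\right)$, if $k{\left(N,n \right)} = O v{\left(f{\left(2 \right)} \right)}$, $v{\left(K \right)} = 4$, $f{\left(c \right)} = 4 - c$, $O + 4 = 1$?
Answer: $0$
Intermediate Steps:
$O = -3$ ($O = -4 + 1 = -3$)
$F{\left(Z,q \right)} = 2 q$
$k{\left(N,n \right)} = -12$ ($k{\left(N,n \right)} = \left(-3\right) 4 = -12$)
$- 41 \left(\left(k{\left(3,F{\left(3,0 \left(-5\right) \right)} \right)} + 15\right) - 3\right) \left(-1\right) = - 41 \left(\left(-12 + 15\right) - 3\right) \left(-1\right) = - 41 \left(3 - 3\right) \left(-1\right) = \left(-41\right) 0 \left(-1\right) = 0 \left(-1\right) = 0$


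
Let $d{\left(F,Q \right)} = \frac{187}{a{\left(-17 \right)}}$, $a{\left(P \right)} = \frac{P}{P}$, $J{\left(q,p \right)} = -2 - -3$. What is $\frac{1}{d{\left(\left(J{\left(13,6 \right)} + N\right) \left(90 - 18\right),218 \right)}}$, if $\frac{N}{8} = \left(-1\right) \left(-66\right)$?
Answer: $\frac{1}{187} \approx 0.0053476$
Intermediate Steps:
$J{\left(q,p \right)} = 1$ ($J{\left(q,p \right)} = -2 + 3 = 1$)
$N = 528$ ($N = 8 \left(\left(-1\right) \left(-66\right)\right) = 8 \cdot 66 = 528$)
$a{\left(P \right)} = 1$
$d{\left(F,Q \right)} = 187$ ($d{\left(F,Q \right)} = \frac{187}{1} = 187 \cdot 1 = 187$)
$\frac{1}{d{\left(\left(J{\left(13,6 \right)} + N\right) \left(90 - 18\right),218 \right)}} = \frac{1}{187}$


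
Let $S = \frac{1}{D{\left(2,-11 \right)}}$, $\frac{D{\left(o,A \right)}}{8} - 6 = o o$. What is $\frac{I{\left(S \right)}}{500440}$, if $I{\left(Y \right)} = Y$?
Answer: $\frac{1}{40035200} \approx 2.4978 \cdot 10^{-8}$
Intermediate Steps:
$D{\left(o,A \right)} = 48 + 8 o^{2}$ ($D{\left(o,A \right)} = 48 + 8 o o = 48 + 8 o^{2}$)
$S = \frac{1}{80}$ ($S = \frac{1}{48 + 8 \cdot 2^{2}} = \frac{1}{48 + 8 \cdot 4} = \frac{1}{48 + 32} = \frac{1}{80} \approx 0.0125$)
$\frac{I{\left(S \right)}}{500440} = \frac{1}{80 \cdot 500440} = \frac{1}{80} \cdot \frac{1}{500440} = \frac{1}{40035200}$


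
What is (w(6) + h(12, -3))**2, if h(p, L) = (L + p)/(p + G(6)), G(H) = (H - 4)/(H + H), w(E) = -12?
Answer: 675684/5329 ≈ 126.79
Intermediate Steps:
G(H) = (-4 + H)/(2*H) (G(H) = (-4 + H)/((2*H)) = (-4 + H)*(1/(2*H)) = (-4 + H)/(2*H))
h(p, L) = (L + p)/(1/6 + p) (h(p, L) = (L + p)/(p + (1/2)*(-4 + 6)/6) = (L + p)/(p + (1/2)*(1/6)*2) = (L + p)/(p + 1/6) = (L + p)/(1/6 + p))
(w(6) + h(12, -3))**2 = (-12 + 6*(-3 + 12)/(1 + 6*12))**2 = (-12 + 6*9/(1 + 72))**2 = (-12 + 6*9/73)**2 = (-12 + 6*(1/73)*9)**2 = (-12 + 54/73)**2 = (-822/73)**2 = 675684/5329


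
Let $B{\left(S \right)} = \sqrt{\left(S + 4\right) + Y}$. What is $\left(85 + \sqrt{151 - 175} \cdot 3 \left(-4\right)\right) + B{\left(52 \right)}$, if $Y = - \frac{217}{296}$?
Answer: $85 + \frac{\sqrt{1210566}}{148} - 24 i \sqrt{6} \approx 92.434 - 58.788 i$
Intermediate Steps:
$Y = - \frac{217}{296}$ ($Y = \left(-217\right) \frac{1}{296} = - \frac{217}{296} \approx -0.73311$)
$B{\left(S \right)} = \sqrt{\frac{967}{296} + S}$ ($B{\left(S \right)} = \sqrt{\left(S + 4\right) - \frac{217}{296}} = \sqrt{\left(4 + S\right) - \frac{217}{296}} = \sqrt{\frac{967}{296} + S}$)
$\left(85 + \sqrt{151 - 175} \cdot 3 \left(-4\right)\right) + B{\left(52 \right)} = \left(85 + \sqrt{151 - 175} \cdot 3 \left(-4\right)\right) + \frac{\sqrt{71558 + 21904 \cdot 52}}{148} = \left(85 + \sqrt{-24} \left(-12\right)\right) + \frac{\sqrt{71558 + 1139008}}{148} = \left(85 + 2 i \sqrt{6} \left(-12\right)\right) + \frac{\sqrt{1210566}}{148} = \left(85 - 24 i \sqrt{6}\right) + \frac{\sqrt{1210566}}{148} = 85 + \frac{\sqrt{1210566}}{148} - 24 i \sqrt{6}$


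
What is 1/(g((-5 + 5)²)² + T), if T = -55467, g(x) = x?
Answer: -1/55467 ≈ -1.8029e-5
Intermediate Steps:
1/(g((-5 + 5)²)² + T) = 1/(((-5 + 5)²)² - 55467) = 1/((0²)² - 55467) = 1/(0² - 55467) = 1/(0 - 55467) = 1/(-55467) = -1/55467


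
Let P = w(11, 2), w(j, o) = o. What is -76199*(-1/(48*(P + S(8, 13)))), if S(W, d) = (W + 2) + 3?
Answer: 76199/720 ≈ 105.83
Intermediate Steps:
P = 2
S(W, d) = 5 + W (S(W, d) = (2 + W) + 3 = 5 + W)
-76199*(-1/(48*(P + S(8, 13)))) = -76199*(-1/(48*(2 + (5 + 8)))) = -76199*(-1/(48*(2 + 13))) = -76199/((-48*15)) = -76199/(-720) = -76199*(-1/720) = 76199/720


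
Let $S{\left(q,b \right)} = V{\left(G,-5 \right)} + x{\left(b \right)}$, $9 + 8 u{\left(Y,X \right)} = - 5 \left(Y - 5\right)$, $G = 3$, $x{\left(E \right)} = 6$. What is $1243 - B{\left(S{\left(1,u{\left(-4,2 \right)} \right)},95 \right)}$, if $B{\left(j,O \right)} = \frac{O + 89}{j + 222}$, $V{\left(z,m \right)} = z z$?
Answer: $\frac{294407}{237} \approx 1242.2$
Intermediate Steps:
$V{\left(z,m \right)} = z^{2}$
$u{\left(Y,X \right)} = 2 - \frac{5 Y}{8}$ ($u{\left(Y,X \right)} = - \frac{9}{8} + \frac{\left(-5\right) \left(Y - 5\right)}{8} = - \frac{9}{8} + \frac{\left(-5\right) \left(-5 + Y\right)}{8} = - \frac{9}{8} + \frac{25 - 5 Y}{8} = - \frac{9}{8} - \left(- \frac{25}{8} + \frac{5 Y}{8}\right) = 2 - \frac{5 Y}{8}$)
$S{\left(q,b \right)} = 15$ ($S{\left(q,b \right)} = 3^{2} + 6 = 9 + 6 = 15$)
$B{\left(j,O \right)} = \frac{89 + O}{222 + j}$
$1243 - B{\left(S{\left(1,u{\left(-4,2 \right)} \right)},95 \right)} = 1243 - \frac{89 + 95}{222 + 15} = 1243 - \frac{1}{237} \cdot 184 = 1243 - \frac{184}{237} = \frac{294407}{237}$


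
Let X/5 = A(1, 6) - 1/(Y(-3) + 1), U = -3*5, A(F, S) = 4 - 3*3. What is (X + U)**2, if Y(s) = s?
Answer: 5625/4 ≈ 1406.3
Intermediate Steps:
A(F, S) = -5 (A(F, S) = 4 - 9 = -5)
U = -15
X = -45/2 (X = 5*(-5 - 1/(-3 + 1)) = 5*(-5 - 1/(-2)) = 5*(-5 - 1*(-1/2)) = 5*(-5 + 1/2) = 5*(-9/2) = -45/2 ≈ -22.500)
(X + U)**2 = (-45/2 - 15)**2 = (-75/2)**2 = 5625/4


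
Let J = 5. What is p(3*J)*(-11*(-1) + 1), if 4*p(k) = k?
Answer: 45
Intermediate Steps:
p(k) = k/4
p(3*J)*(-11*(-1) + 1) = ((3*5)/4)*(-11*(-1) + 1) = ((¼)*15)*(11 + 1) = (15/4)*12 = 45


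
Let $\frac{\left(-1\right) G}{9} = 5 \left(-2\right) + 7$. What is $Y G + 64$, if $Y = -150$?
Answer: $-3986$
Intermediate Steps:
$G = 27$ ($G = - 9 \left(5 \left(-2\right) + 7\right) = - 9 \left(-10 + 7\right) = \left(-9\right) \left(-3\right) = 27$)
$Y G + 64 = \left(-150\right) 27 + 64 = -4050 + 64 = -3986$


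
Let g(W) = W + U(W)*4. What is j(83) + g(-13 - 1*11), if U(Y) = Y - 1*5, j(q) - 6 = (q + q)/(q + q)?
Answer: -133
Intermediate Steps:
j(q) = 7 (j(q) = 6 + (q + q)/(q + q) = 6 + (2*q)/((2*q)) = 6 + (2*q)*(1/(2*q)) = 6 + 1 = 7)
U(Y) = -5 + Y (U(Y) = Y - 5 = -5 + Y)
g(W) = -20 + 5*W (g(W) = W + (-5 + W)*4 = W + (-20 + 4*W) = -20 + 5*W)
j(83) + g(-13 - 1*11) = 7 + (-20 + 5*(-13 - 1*11)) = 7 + (-20 + 5*(-13 - 11)) = 7 + (-20 + 5*(-24)) = 7 + (-20 - 120) = 7 - 140 = -133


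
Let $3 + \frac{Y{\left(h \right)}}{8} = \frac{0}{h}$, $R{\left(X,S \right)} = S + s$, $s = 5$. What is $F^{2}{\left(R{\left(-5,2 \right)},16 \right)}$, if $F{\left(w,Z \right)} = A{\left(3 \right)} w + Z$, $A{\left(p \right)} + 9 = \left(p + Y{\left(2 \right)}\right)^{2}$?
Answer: $9241600$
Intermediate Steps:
$R{\left(X,S \right)} = 5 + S$ ($R{\left(X,S \right)} = S + 5 = 5 + S$)
$Y{\left(h \right)} = -24$ ($Y{\left(h \right)} = -24 + 8 \frac{0}{h} = -24 + 8 \cdot 0 = -24 + 0 = -24$)
$A{\left(p \right)} = -9 + \left(-24 + p\right)^{2}$ ($A{\left(p \right)} = -9 + \left(p - 24\right)^{2} = -9 + \left(-24 + p\right)^{2}$)
$F{\left(w,Z \right)} = Z + 432 w$ ($F{\left(w,Z \right)} = \left(-9 + \left(-24 + 3\right)^{2}\right) w + Z = \left(-9 + \left(-21\right)^{2}\right) w + Z = \left(-9 + 441\right) w + Z = 432 w + Z = Z + 432 w$)
$F^{2}{\left(R{\left(-5,2 \right)},16 \right)} = \left(16 + 432 \left(5 + 2\right)\right)^{2} = \left(16 + 432 \cdot 7\right)^{2} = \left(16 + 3024\right)^{2} = 3040^{2} = 9241600$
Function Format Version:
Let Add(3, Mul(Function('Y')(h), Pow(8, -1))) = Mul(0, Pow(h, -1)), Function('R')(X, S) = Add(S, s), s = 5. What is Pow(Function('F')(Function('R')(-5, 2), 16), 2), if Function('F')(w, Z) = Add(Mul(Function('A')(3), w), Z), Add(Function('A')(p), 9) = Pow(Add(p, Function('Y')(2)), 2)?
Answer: 9241600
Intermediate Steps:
Function('R')(X, S) = Add(5, S) (Function('R')(X, S) = Add(S, 5) = Add(5, S))
Function('Y')(h) = -24 (Function('Y')(h) = Add(-24, Mul(8, Mul(0, Pow(h, -1)))) = Add(-24, Mul(8, 0)) = Add(-24, 0) = -24)
Function('A')(p) = Add(-9, Pow(Add(-24, p), 2)) (Function('A')(p) = Add(-9, Pow(Add(p, -24), 2)) = Add(-9, Pow(Add(-24, p), 2)))
Function('F')(w, Z) = Add(Z, Mul(432, w)) (Function('F')(w, Z) = Add(Mul(Add(-9, Pow(Add(-24, 3), 2)), w), Z) = Add(Mul(Add(-9, Pow(-21, 2)), w), Z) = Add(Mul(Add(-9, 441), w), Z) = Add(Mul(432, w), Z) = Add(Z, Mul(432, w)))
Pow(Function('F')(Function('R')(-5, 2), 16), 2) = Pow(Add(16, Mul(432, Add(5, 2))), 2) = Pow(Add(16, Mul(432, 7)), 2) = Pow(Add(16, 3024), 2) = Pow(3040, 2) = 9241600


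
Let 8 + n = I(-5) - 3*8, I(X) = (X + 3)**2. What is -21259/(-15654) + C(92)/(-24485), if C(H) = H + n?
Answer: 519524759/383288190 ≈ 1.3554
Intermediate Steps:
I(X) = (3 + X)**2
n = -28 (n = -8 + ((3 - 5)**2 - 3*8) = -8 + ((-2)**2 - 24) = -8 + (4 - 24) = -8 - 20 = -28)
C(H) = -28 + H (C(H) = H - 28 = -28 + H)
-21259/(-15654) + C(92)/(-24485) = -21259/(-15654) + (-28 + 92)/(-24485) = -21259*(-1/15654) + 64*(-1/24485) = 21259/15654 - 64/24485 = 519524759/383288190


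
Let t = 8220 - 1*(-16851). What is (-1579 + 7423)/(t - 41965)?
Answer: -2922/8447 ≈ -0.34592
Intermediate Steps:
t = 25071 (t = 8220 + 16851 = 25071)
(-1579 + 7423)/(t - 41965) = (-1579 + 7423)/(25071 - 41965) = 5844/(-16894) = 5844*(-1/16894) = -2922/8447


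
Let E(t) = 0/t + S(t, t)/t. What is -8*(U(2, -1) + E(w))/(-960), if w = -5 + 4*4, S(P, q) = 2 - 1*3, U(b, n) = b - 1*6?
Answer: -3/88 ≈ -0.034091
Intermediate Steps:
U(b, n) = -6 + b (U(b, n) = b - 6 = -6 + b)
S(P, q) = -1 (S(P, q) = 2 - 3 = -1)
w = 11 (w = -5 + 16 = 11)
E(t) = -1/t (E(t) = 0/t - 1/t = 0 - 1/t = -1/t)
-8*(U(2, -1) + E(w))/(-960) = -8*((-6 + 2) - 1/11)/(-960) = -8*(-4 - 1*1/11)*(-1/960) = -8*(-4 - 1/11)*(-1/960) = -8*(-45/11)*(-1/960) = (360/11)*(-1/960) = -3/88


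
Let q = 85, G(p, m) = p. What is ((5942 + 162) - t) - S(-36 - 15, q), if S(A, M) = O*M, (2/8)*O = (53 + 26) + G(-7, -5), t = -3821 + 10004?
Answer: -24559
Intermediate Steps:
t = 6183
O = 288 (O = 4*((53 + 26) - 7) = 4*(79 - 7) = 4*72 = 288)
S(A, M) = 288*M
((5942 + 162) - t) - S(-36 - 15, q) = ((5942 + 162) - 1*6183) - 288*85 = (6104 - 6183) - 1*24480 = -79 - 24480 = -24559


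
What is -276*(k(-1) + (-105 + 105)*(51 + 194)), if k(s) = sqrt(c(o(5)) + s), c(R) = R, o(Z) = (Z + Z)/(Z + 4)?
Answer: -92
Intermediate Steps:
o(Z) = 2*Z/(4 + Z) (o(Z) = (2*Z)/(4 + Z) = 2*Z/(4 + Z))
k(s) = sqrt(10/9 + s) (k(s) = sqrt(2*5/(4 + 5) + s) = sqrt(2*5/9 + s) = sqrt(2*5*(1/9) + s) = sqrt(10/9 + s))
-276*(k(-1) + (-105 + 105)*(51 + 194)) = -276*(sqrt(10 + 9*(-1))/3 + (-105 + 105)*(51 + 194)) = -276*(sqrt(10 - 9)/3 + 0*245) = -276*(sqrt(1)/3 + 0) = -276*((1/3)*1 + 0) = -276*(1/3 + 0) = -276*1/3 = -92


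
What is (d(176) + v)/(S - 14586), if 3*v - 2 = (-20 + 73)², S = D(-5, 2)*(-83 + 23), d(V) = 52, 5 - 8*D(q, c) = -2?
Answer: -1978/29277 ≈ -0.067562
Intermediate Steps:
D(q, c) = 7/8 (D(q, c) = 5/8 - ⅛*(-2) = 5/8 + ¼ = 7/8)
S = -105/2 (S = 7*(-83 + 23)/8 = (7/8)*(-60) = -105/2 ≈ -52.500)
v = 937 (v = ⅔ + (-20 + 73)²/3 = ⅔ + (⅓)*53² = ⅔ + (⅓)*2809 = ⅔ + 2809/3 = 937)
(d(176) + v)/(S - 14586) = (52 + 937)/(-105/2 - 14586) = 989/(-29277/2) = 989*(-2/29277) = -1978/29277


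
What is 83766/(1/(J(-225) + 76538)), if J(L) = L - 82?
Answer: 6385565946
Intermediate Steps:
J(L) = -82 + L
83766/(1/(J(-225) + 76538)) = 83766/(1/((-82 - 225) + 76538)) = 83766/(1/(-307 + 76538)) = 83766/(1/76231) = 83766*76231 = 6385565946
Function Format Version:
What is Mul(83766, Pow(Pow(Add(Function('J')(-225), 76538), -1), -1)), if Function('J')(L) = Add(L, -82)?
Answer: 6385565946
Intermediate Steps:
Function('J')(L) = Add(-82, L)
Mul(83766, Pow(Pow(Add(Function('J')(-225), 76538), -1), -1)) = Mul(83766, Pow(Pow(Add(Add(-82, -225), 76538), -1), -1)) = Mul(83766, Pow(Pow(Add(-307, 76538), -1), -1)) = Mul(83766, Pow(Pow(76231, -1), -1)) = Mul(83766, Pow(Rational(1, 76231), -1)) = Mul(83766, 76231) = 6385565946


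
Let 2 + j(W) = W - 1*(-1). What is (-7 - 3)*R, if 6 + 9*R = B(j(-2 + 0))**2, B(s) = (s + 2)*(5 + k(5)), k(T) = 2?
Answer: -430/9 ≈ -47.778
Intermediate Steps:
j(W) = -1 + W (j(W) = -2 + (W - 1*(-1)) = -2 + (W + 1) = -2 + (1 + W) = -1 + W)
B(s) = 14 + 7*s (B(s) = (s + 2)*(5 + 2) = (2 + s)*7 = 14 + 7*s)
R = 43/9 (R = -2/3 + (14 + 7*(-1 + (-2 + 0)))**2/9 = -2/3 + (14 + 7*(-1 - 2))**2/9 = -2/3 + (14 + 7*(-3))**2/9 = -2/3 + (14 - 21)**2/9 = -2/3 + (1/9)*(-7)**2 = -2/3 + (1/9)*49 = -2/3 + 49/9 = 43/9 ≈ 4.7778)
(-7 - 3)*R = (-7 - 3)*(43/9) = -10*43/9 = -430/9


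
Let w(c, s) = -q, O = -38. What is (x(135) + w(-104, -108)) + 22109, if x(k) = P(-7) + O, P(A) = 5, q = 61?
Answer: 22015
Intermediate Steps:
w(c, s) = -61 (w(c, s) = -1*61 = -61)
x(k) = -33 (x(k) = 5 - 38 = -33)
(x(135) + w(-104, -108)) + 22109 = (-33 - 61) + 22109 = -94 + 22109 = 22015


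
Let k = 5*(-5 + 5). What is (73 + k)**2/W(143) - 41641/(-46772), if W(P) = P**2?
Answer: 100069527/86949148 ≈ 1.1509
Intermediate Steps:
k = 0 (k = 5*0 = 0)
(73 + k)**2/W(143) - 41641/(-46772) = (73 + 0)**2/(143**2) - 41641/(-46772) = 73**2/20449 - 41641*(-1/46772) = 5329*(1/20449) + 41641/46772 = 5329/20449 + 41641/46772 = 100069527/86949148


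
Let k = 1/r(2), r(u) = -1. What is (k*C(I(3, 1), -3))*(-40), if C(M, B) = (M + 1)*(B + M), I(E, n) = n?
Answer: -160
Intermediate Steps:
k = -1 (k = 1/(-1) = -1)
C(M, B) = (1 + M)*(B + M)
(k*C(I(3, 1), -3))*(-40) = -(-3 + 1 + 1² - 3*1)*(-40) = -(-3 + 1 + 1 - 3)*(-40) = -1*(-4)*(-40) = 4*(-40) = -160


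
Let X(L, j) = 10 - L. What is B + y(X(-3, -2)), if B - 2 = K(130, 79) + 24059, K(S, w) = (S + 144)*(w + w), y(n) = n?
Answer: 67366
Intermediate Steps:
K(S, w) = 2*w*(144 + S) (K(S, w) = (144 + S)*(2*w) = 2*w*(144 + S))
B = 67353 (B = 2 + (2*79*(144 + 130) + 24059) = 2 + (2*79*274 + 24059) = 2 + (43292 + 24059) = 2 + 67351 = 67353)
B + y(X(-3, -2)) = 67353 + (10 - 1*(-3)) = 67353 + (10 + 3) = 67353 + 13 = 67366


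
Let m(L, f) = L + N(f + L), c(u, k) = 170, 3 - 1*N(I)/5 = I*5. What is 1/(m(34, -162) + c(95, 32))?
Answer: 1/3419 ≈ 0.00029248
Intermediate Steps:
N(I) = 15 - 25*I (N(I) = 15 - 5*I*5 = 15 - 25*I)
m(L, f) = 15 - 25*f - 24*L (m(L, f) = L + (15 - 25*(f + L)) = L + (15 - 25*(L + f)) = L + (15 + (-25*L - 25*f)) = L + (15 - 25*L - 25*f) = 15 - 25*f - 24*L)
1/(m(34, -162) + c(95, 32)) = 1/((15 - 25*(-162) - 24*34) + 170) = 1/((15 + 4050 - 816) + 170) = 1/(3249 + 170) = 1/3419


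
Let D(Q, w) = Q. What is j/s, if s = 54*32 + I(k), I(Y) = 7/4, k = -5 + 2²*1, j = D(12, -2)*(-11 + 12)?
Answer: 48/6919 ≈ 0.0069374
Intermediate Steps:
j = 12 (j = 12*(-11 + 12) = 12*1 = 12)
k = -1 (k = -5 + 4*1 = -5 + 4 = -1)
I(Y) = 7/4 (I(Y) = 7*(¼) = 7/4)
s = 6919/4 (s = 54*32 + 7/4 = 1728 + 7/4 = 6919/4 ≈ 1729.8)
j/s = 12/(6919/4) = 12*(4/6919) = 48/6919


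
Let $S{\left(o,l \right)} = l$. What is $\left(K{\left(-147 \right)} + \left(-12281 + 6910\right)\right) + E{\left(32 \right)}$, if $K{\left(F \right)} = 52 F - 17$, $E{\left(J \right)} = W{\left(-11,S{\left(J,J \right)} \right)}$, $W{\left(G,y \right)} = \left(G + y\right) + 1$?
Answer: $-13010$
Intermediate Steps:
$W{\left(G,y \right)} = 1 + G + y$
$E{\left(J \right)} = -10 + J$ ($E{\left(J \right)} = 1 - 11 + J = -10 + J$)
$K{\left(F \right)} = -17 + 52 F$
$\left(K{\left(-147 \right)} + \left(-12281 + 6910\right)\right) + E{\left(32 \right)} = \left(\left(-17 + 52 \left(-147\right)\right) + \left(-12281 + 6910\right)\right) + \left(-10 + 32\right) = \left(\left(-17 - 7644\right) - 5371\right) + 22 = \left(-7661 - 5371\right) + 22 = -13032 + 22 = -13010$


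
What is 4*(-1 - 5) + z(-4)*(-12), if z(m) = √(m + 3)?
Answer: -24 - 12*I ≈ -24.0 - 12.0*I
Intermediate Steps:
z(m) = √(3 + m)
4*(-1 - 5) + z(-4)*(-12) = 4*(-1 - 5) + √(3 - 4)*(-12) = 4*(-6) + √(-1)*(-12) = -24 + I*(-12) = -24 - 12*I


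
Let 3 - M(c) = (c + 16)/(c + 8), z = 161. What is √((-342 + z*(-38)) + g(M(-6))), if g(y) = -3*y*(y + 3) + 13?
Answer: I*√6441 ≈ 80.256*I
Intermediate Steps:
M(c) = 3 - (16 + c)/(8 + c) (M(c) = 3 - (c + 16)/(c + 8) = 3 - (16 + c)/(8 + c))
g(y) = 13 - 3*y*(3 + y) (g(y) = -3*y*(3 + y) + 13 = 13 - 3*y*(3 + y))
√((-342 + z*(-38)) + g(M(-6))) = √((-342 + 161*(-38)) + (13 - 18*(4 - 6)/(8 - 6) - 3*4*(4 - 6)²/(8 - 6)²)) = √((-342 - 6118) + (13 - 18*(-2)/2 - 3*(2*(-2)/2)²)) = √(-6460 + (13 - 18*(-2)/2 - 3*(2*(½)*(-2))²)) = √(-6460 + (13 - 9*(-2) - 3*(-2)²)) = √(-6460 + (13 + 18 - 3*4)) = √(-6460 + (13 + 18 - 12)) = √(-6460 + 19) = √(-6441) = I*√6441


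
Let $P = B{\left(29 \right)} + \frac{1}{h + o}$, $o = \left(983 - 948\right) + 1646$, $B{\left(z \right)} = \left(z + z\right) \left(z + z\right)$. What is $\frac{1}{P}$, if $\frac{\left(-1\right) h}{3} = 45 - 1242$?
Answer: $\frac{5272}{17735009} \approx 0.00029727$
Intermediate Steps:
$B{\left(z \right)} = 4 z^{2}$ ($B{\left(z \right)} = 2 z 2 z = 4 z^{2}$)
$o = 1681$ ($o = 35 + 1646 = 1681$)
$h = 3591$ ($h = - 3 \left(45 - 1242\right) = \left(-3\right) \left(-1197\right) = 3591$)
$P = \frac{17735009}{5272}$ ($P = 4 \cdot 29^{2} + \frac{1}{3591 + 1681} = 4 \cdot 841 + \frac{1}{5272} = 3364 + \frac{1}{5272} = \frac{17735009}{5272} \approx 3364.0$)
$\frac{1}{P} = \frac{1}{\frac{17735009}{5272}} = \frac{5272}{17735009}$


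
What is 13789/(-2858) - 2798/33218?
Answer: -233019843/47468522 ≈ -4.9089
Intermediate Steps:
13789/(-2858) - 2798/33218 = 13789*(-1/2858) - 2798*1/33218 = -13789/2858 - 1399/16609 = -233019843/47468522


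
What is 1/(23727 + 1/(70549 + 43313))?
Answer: 113862/2701603675 ≈ 4.2146e-5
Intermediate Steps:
1/(23727 + 1/(70549 + 43313)) = 1/(23727 + 1/113862) = 1/(2701603675/113862) = 113862/2701603675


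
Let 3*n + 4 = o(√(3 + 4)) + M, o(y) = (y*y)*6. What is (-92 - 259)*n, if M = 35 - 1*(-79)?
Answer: -17784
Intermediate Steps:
o(y) = 6*y² (o(y) = y²*6 = 6*y²)
M = 114 (M = 35 + 79 = 114)
n = 152/3 (n = -4/3 + (6*(√(3 + 4))² + 114)/3 = -4/3 + (6*(√7)² + 114)/3 = -4/3 + (6*7 + 114)/3 = -4/3 + (42 + 114)/3 = -4/3 + (⅓)*156 = -4/3 + 52 = 152/3 ≈ 50.667)
(-92 - 259)*n = (-92 - 259)*(152/3) = -351*152/3 = -17784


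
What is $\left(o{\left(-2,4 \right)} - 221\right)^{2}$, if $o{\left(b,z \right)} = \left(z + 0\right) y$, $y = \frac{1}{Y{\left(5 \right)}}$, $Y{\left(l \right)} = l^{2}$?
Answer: $\frac{30481441}{625} \approx 48770.0$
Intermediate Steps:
$y = \frac{1}{25}$ ($y = \frac{1}{5^{2}} = \frac{1}{25} \approx 0.04$)
$o{\left(b,z \right)} = \frac{z}{25}$ ($o{\left(b,z \right)} = \left(z + 0\right) \frac{1}{25} = z \frac{1}{25} = \frac{z}{25}$)
$\left(o{\left(-2,4 \right)} - 221\right)^{2} = \left(\frac{1}{25} \cdot 4 - 221\right)^{2} = \left(\frac{4}{25} - 221\right)^{2} = \left(- \frac{5521}{25}\right)^{2} = \frac{30481441}{625}$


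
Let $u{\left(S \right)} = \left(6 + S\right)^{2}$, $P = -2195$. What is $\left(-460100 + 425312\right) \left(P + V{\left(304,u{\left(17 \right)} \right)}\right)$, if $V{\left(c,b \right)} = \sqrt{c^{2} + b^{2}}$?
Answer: $76359660 - 34788 \sqrt{372257} \approx 5.5135 \cdot 10^{7}$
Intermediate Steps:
$V{\left(c,b \right)} = \sqrt{b^{2} + c^{2}}$
$\left(-460100 + 425312\right) \left(P + V{\left(304,u{\left(17 \right)} \right)}\right) = \left(-460100 + 425312\right) \left(-2195 + \sqrt{\left(\left(6 + 17\right)^{2}\right)^{2} + 304^{2}}\right) = - 34788 \left(-2195 + \sqrt{\left(23^{2}\right)^{2} + 92416}\right) = - 34788 \left(-2195 + \sqrt{529^{2} + 92416}\right) = - 34788 \left(-2195 + \sqrt{279841 + 92416}\right) = - 34788 \left(-2195 + \sqrt{372257}\right) = 76359660 - 34788 \sqrt{372257}$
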